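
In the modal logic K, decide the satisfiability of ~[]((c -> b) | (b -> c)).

Unsatisfiable (every branch closes)

1. ~[]((c -> b) | (b -> c)), w0
2. ~((c -> b) | (b -> c)), w1
3. ~(c -> b), w1
4. ~(b -> c), w1
5. c, w1
6. ~b, w1
7. b, w1
8. ~c, w1
Accessibility: w0Rw1
Branch closes: b and ~b both at w1.
(One branch shown.) All branches close.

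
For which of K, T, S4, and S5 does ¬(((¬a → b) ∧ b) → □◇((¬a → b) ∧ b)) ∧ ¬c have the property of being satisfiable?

S5-tableau for the formula:
1. ¬(((¬a → b) ∧ b) → □◇((¬a → b) ∧ b)) ∧ ¬c, w0
2. ¬(((¬a → b) ∧ b) → □◇((¬a → b) ∧ b)), w0
3. ¬c, w0
4. (¬a → b) ∧ b, w0
5. ¬□◇((¬a → b) ∧ b), w0
6. ¬a → b, w0
7. b, w0
8. ¬◇((¬a → b) ∧ b), w1
9. ¬((¬a → b) ∧ b), w0
10. ¬((¬a → b) ∧ b), w1
11. ¬(¬a → b), w0
12. ¬a, w0
13. ¬b, w0
Accessibility: w0Rw0, w0Rw1, w1Rw0, w1Rw1
Branch closes: b and ¬b both at w0.
Every branch closes (one shown): unsatisfiable in S5.
S4-tableau for the formula:
1. ¬(((¬a → b) ∧ b) → □◇((¬a → b) ∧ b)) ∧ ¬c, w0
2. ¬(((¬a → b) ∧ b) → □◇((¬a → b) ∧ b)), w0
3. ¬c, w0
4. (¬a → b) ∧ b, w0
5. ¬□◇((¬a → b) ∧ b), w0
6. ¬a → b, w0
7. b, w0
8. ¬◇((¬a → b) ∧ b), w1
9. ¬((¬a → b) ∧ b), w1
10. ¬b, w1
Accessibility: w0Rw0, w0Rw1, w1Rw1
Complete open branch: satisfiable in S4, hence also in K, T (this S4-model is also a K-model and a T-model).

K, T, S4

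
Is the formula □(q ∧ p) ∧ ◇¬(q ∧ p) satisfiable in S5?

1. □(q ∧ p) ∧ ◇¬(q ∧ p), w0
2. □(q ∧ p), w0
3. ◇¬(q ∧ p), w0
4. q ∧ p, w0
5. q, w0
6. p, w0
7. ¬(q ∧ p), w1
8. q ∧ p, w1
9. q, w1
10. p, w1
11. ¬p, w1
Accessibility: w0Rw0, w0Rw1, w1Rw0, w1Rw1
Branch closes: p and ¬p both at w1.
Every branch closes; the branch above is one of them.

Unsatisfiable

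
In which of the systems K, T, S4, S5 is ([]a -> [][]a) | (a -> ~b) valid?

S4-tableau for the negation ~(([]a -> [][]a) | (a -> ~b)):
1. ~(([]a -> [][]a) | (a -> ~b)), 0
2. ~([]a -> [][]a), 0   [~|-rule on 1]
3. ~(a -> ~b), 0   [~|-rule on 1]
4. []a, 0   [~->-rule on 2]
5. ~[][]a, 0   [~->-rule on 2]
6. a, 0   [~->-rule on 3]
7. b, 0   [~->-rule on 3]
8. ~[]a, 1   [~[]-rule on 5: fresh world 1, 0R1]
9. a, 1   [[]-rule on 4 via 0R1]
10. ~a, 2   [~[]-rule on 8: fresh world 2, 1R2]
11. a, 2   [[]-rule on 4 via 0R2]
Accessibility: 0R0, 0R1, 0R2, 1R1, 1R2, 2R2
Branch closes: a and ~a both at 2.
Every branch closes (one shown): valid in S4, hence also in S5 (every theorem of S4 is a theorem of S5).
T-tableau for the negation ~(([]a -> [][]a) | (a -> ~b)):
1. ~(([]a -> [][]a) | (a -> ~b)), 0
2. ~([]a -> [][]a), 0   [~|-rule on 1]
3. ~(a -> ~b), 0   [~|-rule on 1]
4. []a, 0   [~->-rule on 2]
5. ~[][]a, 0   [~->-rule on 2]
6. a, 0   [~->-rule on 3]
7. b, 0   [~->-rule on 3]
8. ~[]a, 1   [~[]-rule on 5: fresh world 1, 0R1]
9. a, 1   [[]-rule on 4 via 0R1]
10. ~a, 2   [~[]-rule on 8: fresh world 2, 1R2]
Accessibility: 0R0, 0R1, 1R1, 1R2, 2R2
Complete open branch: countermodel on a T-frame, so not valid in T, nor in K (the same frame is also a K-frame).

S4, S5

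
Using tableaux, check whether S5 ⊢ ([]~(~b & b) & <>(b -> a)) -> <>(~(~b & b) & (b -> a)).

Tableau for the negation ~(([]~(~b & b) & <>(b -> a)) -> <>(~(~b & b) & (b -> a))):
1. ~(([]~(~b & b) & <>(b -> a)) -> <>(~(~b & b) & (b -> a))), w0
2. []~(~b & b) & <>(b -> a), w0   [~->-rule on 1]
3. ~<>(~(~b & b) & (b -> a)), w0   [~->-rule on 1]
4. []~(~b & b), w0   [&-rule on 2]
5. <>(b -> a), w0   [&-rule on 2]
6. ~(~(~b & b) & (b -> a)), w0   [~<>-rule on 3 via w0Rw0]
7. ~(~b & b), w0   [[]-rule on 4 via w0Rw0]
8. ~(b -> a), w0   [~&-rule on 6 (branches; this branch)]
9. b, w0   [~->-rule on 8]
10. ~a, w0   [~->-rule on 8]
11. b -> a, w1   [<>-rule on 5: fresh world w1, w0Rw1]
12. ~(~(~b & b) & (b -> a)), w1   [~<>-rule on 3 via w0Rw1]
13. ~(~b & b), w1   [[]-rule on 4 via w0Rw1]
14. a, w1   [->-rule on 11 (branches; this branch)]
15. ~(b -> a), w1   [~&-rule on 12 (branches; this branch)]
16. b, w1   [~->-rule on 15]
17. ~a, w1   [~->-rule on 15]
Accessibility: w0Rw0, w0Rw1, w1Rw0, w1Rw1
Branch closes: a and ~a both at w1.
Every branch of the negation's tableau closes; the branch above is one of them.

Valid in S5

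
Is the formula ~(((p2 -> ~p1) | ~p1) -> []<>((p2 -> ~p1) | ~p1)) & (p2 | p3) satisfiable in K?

Satisfiable (open branch found)

1. ~(((p2 -> ~p1) | ~p1) -> []<>((p2 -> ~p1) | ~p1)) & (p2 | p3), u
2. ~(((p2 -> ~p1) | ~p1) -> []<>((p2 -> ~p1) | ~p1)), u   [&-rule on 1]
3. p2 | p3, u   [&-rule on 1]
4. (p2 -> ~p1) | ~p1, u   [~->-rule on 2]
5. ~[]<>((p2 -> ~p1) | ~p1), u   [~->-rule on 2]
6. p3, u   [|-rule on 3 (branches; this branch)]
7. ~p1, u   [|-rule on 4 (branches; this branch)]
8. ~<>((p2 -> ~p1) | ~p1), v   [~[]-rule on 5: fresh world v, uRv]
Accessibility: uRv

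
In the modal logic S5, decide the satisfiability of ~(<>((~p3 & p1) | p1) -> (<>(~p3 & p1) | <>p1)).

1. ~(<>((~p3 & p1) | p1) -> (<>(~p3 & p1) | <>p1)), w0
2. <>((~p3 & p1) | p1), w0   [~->-rule on 1]
3. ~(<>(~p3 & p1) | <>p1), w0   [~->-rule on 1]
4. ~<>(~p3 & p1), w0   [~|-rule on 3]
5. ~<>p1, w0   [~|-rule on 3]
6. ~(~p3 & p1), w0   [~<>-rule on 4 via w0Rw0]
7. ~p1, w0   [~<>-rule on 5 via w0Rw0]
8. (~p3 & p1) | p1, w1   [<>-rule on 2: fresh world w1, w0Rw1]
9. ~(~p3 & p1), w1   [~<>-rule on 4 via w0Rw1]
10. ~p1, w1   [~<>-rule on 5 via w0Rw1]
11. ~p3 & p1, w1   [|-rule on 8 (branches; this branch)]
12. ~p3, w1   [&-rule on 11]
13. p1, w1   [&-rule on 11]
Accessibility: w0Rw0, w0Rw1, w1Rw0, w1Rw1
Branch closes: p1 and ~p1 both at w1.
All branches of the tableau close; one closing branch shown above.

Unsatisfiable (every branch closes)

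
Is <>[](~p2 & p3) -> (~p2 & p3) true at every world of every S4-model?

Invalid (countermodel exists)

Tableau for the negation ~(<>[](~p2 & p3) -> (~p2 & p3)):
1. ~(<>[](~p2 & p3) -> (~p2 & p3)), w0
2. <>[](~p2 & p3), w0
3. ~(~p2 & p3), w0
4. ~p3, w0
5. [](~p2 & p3), w1
6. ~p2 & p3, w1
7. ~p2, w1
8. p3, w1
Accessibility: w0Rw0, w0Rw1, w1Rw1
The negation has an open branch (countermodel exists).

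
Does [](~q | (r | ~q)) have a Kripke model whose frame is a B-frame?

1. [](~q | (r | ~q)), u
2. ~q | (r | ~q), u   [[]-rule on 1 via uRu]
3. r | ~q, u   [|-rule on 2 (branches; this branch)]
4. ~q, u   [|-rule on 3 (branches; this branch)]
Accessibility: uRu

Yes, satisfiable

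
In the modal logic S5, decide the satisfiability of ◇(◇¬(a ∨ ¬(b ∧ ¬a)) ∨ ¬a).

Yes, satisfiable

1. ◇(◇¬(a ∨ ¬(b ∧ ¬a)) ∨ ¬a), w0
2. ◇¬(a ∨ ¬(b ∧ ¬a)) ∨ ¬a, w1   [◇-rule on 1: fresh world w1, w0Rw1]
3. ¬a, w1   [∨-rule on 2 (branches; this branch)]
Accessibility: w0Rw0, w0Rw1, w1Rw0, w1Rw1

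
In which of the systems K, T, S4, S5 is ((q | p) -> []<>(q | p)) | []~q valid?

S5-tableau for the negation ~(((q | p) -> []<>(q | p)) | []~q):
1. ~(((q | p) -> []<>(q | p)) | []~q), 0
2. ~((q | p) -> []<>(q | p)), 0
3. ~[]~q, 0
4. q | p, 0
5. ~[]<>(q | p), 0
6. p, 0
7. q, 1
8. ~<>(q | p), 2
9. ~(q | p), 0
10. ~q, 0
11. ~p, 0
Accessibility: 0R0, 0R1, 0R2, 1R0, 1R1, 1R2, 2R0, 2R1, 2R2
Branch closes: p and ~p both at 0.
Every branch closes (one shown): valid in S5.
S4-tableau for the negation ~(((q | p) -> []<>(q | p)) | []~q):
1. ~(((q | p) -> []<>(q | p)) | []~q), 0
2. ~((q | p) -> []<>(q | p)), 0
3. ~[]~q, 0
4. q | p, 0
5. ~[]<>(q | p), 0
6. p, 0
7. q, 1
8. ~<>(q | p), 2
9. ~(q | p), 2
10. ~q, 2
11. ~p, 2
Accessibility: 0R0, 0R1, 0R2, 1R1, 2R2
Complete open branch: countermodel on an S4-frame, so not valid in S4, nor in K, T (the same frame is also a K-frame and a T-frame).

S5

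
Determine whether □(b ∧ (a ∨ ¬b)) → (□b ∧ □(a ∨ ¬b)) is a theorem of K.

Tableau for the negation ¬(□(b ∧ (a ∨ ¬b)) → (□b ∧ □(a ∨ ¬b))):
1. ¬(□(b ∧ (a ∨ ¬b)) → (□b ∧ □(a ∨ ¬b))), u
2. □(b ∧ (a ∨ ¬b)), u
3. ¬(□b ∧ □(a ∨ ¬b)), u
4. ¬□(a ∨ ¬b), u
5. ¬(a ∨ ¬b), v
6. ¬a, v
7. b, v
8. b ∧ (a ∨ ¬b), v
9. a ∨ ¬b, v
10. ¬b, v
Accessibility: uRv
Branch closes: b and ¬b both at v.
All branches of the negation close; one closing branch shown above.

Valid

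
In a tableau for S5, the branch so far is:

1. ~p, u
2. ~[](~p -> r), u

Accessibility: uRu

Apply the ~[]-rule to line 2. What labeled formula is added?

a fresh world v with uRv, and ~(~p -> r) at v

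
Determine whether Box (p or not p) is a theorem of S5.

Valid

Tableau for the negation not Box (p or not p):
1. not Box (p or not p), 0
2. not (p or not p), 1
3. not p, 1
4. p, 1
Accessibility: 0R0, 0R1, 1R0, 1R1
Branch closes: p and not p both at 1.
Every branch of the negation's tableau closes; the branch above is one of them.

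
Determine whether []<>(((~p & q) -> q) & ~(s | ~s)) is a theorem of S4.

Tableau for the negation ~[]<>(((~p & q) -> q) & ~(s | ~s)):
1. ~[]<>(((~p & q) -> q) & ~(s | ~s)), w0
2. ~<>(((~p & q) -> q) & ~(s | ~s)), w1   [~[]-rule on 1: fresh world w1, w0Rw1]
3. ~(((~p & q) -> q) & ~(s | ~s)), w1   [~<>-rule on 2 via w1Rw1]
4. s | ~s, w1   [~&-rule on 3 (branches; this branch)]
5. ~s, w1   [|-rule on 4 (branches; this branch)]
Accessibility: w0Rw0, w0Rw1, w1Rw1
The negation has an open branch (countermodel exists).

No, not valid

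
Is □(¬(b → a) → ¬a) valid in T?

Tableau for the negation ¬□(¬(b → a) → ¬a):
1. ¬□(¬(b → a) → ¬a), w0
2. ¬(¬(b → a) → ¬a), w1
3. ¬(b → a), w1
4. a, w1
5. b, w1
6. ¬a, w1
Accessibility: w0Rw0, w0Rw1, w1Rw1
Branch closes: a and ¬a both at w1.
Every branch of the negation's tableau closes; the branch above is one of them.

Valid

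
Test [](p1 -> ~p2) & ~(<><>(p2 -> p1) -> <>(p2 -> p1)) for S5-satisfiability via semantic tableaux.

1. [](p1 -> ~p2) & ~(<><>(p2 -> p1) -> <>(p2 -> p1)), u
2. [](p1 -> ~p2), u
3. ~(<><>(p2 -> p1) -> <>(p2 -> p1)), u
4. <><>(p2 -> p1), u
5. ~<>(p2 -> p1), u
6. p1 -> ~p2, u
7. ~(p2 -> p1), u
8. p2, u
9. ~p1, u
10. <>(p2 -> p1), v
11. p1 -> ~p2, v
12. ~(p2 -> p1), v
13. p2, v
14. ~p1, v
15. p2 -> p1, w
16. p1 -> ~p2, w
17. ~(p2 -> p1), w
18. p2, w
19. ~p1, w
20. p1, w
Accessibility: uRu, uRv, uRw, vRu, vRv, vRw, wRu, wRv, wRw
Branch closes: p1 and ~p1 both at w.
All branches of the tableau close; one closing branch shown above.

Unsatisfiable (every branch closes)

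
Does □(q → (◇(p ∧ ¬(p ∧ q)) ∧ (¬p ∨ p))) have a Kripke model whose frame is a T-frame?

Satisfiable (open branch found)

1. □(q → (◇(p ∧ ¬(p ∧ q)) ∧ (¬p ∨ p))), u
2. q → (◇(p ∧ ¬(p ∧ q)) ∧ (¬p ∨ p)), u   [□-rule on 1 via uRu]
3. ◇(p ∧ ¬(p ∧ q)) ∧ (¬p ∨ p), u   [→-rule on 2 (branches; this branch)]
4. ◇(p ∧ ¬(p ∧ q)), u   [∧-rule on 3]
5. ¬p ∨ p, u   [∧-rule on 3]
6. p, u   [∨-rule on 5 (branches; this branch)]
7. p ∧ ¬(p ∧ q), v   [◇-rule on 4: fresh world v, uRv]
8. p, v   [∧-rule on 7]
9. ¬(p ∧ q), v   [∧-rule on 7]
10. q → (◇(p ∧ ¬(p ∧ q)) ∧ (¬p ∨ p)), v   [□-rule on 1 via uRv]
11. ¬q, v   [¬∧-rule on 9 (branches; this branch)]
12. ◇(p ∧ ¬(p ∧ q)) ∧ (¬p ∨ p), v   [→-rule on 10 (branches; this branch)]
13. ◇(p ∧ ¬(p ∧ q)), v   [∧-rule on 12]
14. ¬p ∨ p, v   [∧-rule on 12]
15. p ∧ ¬(p ∧ q), w   [◇-rule on 13: fresh world w, vRw]
16. p, w   [∧-rule on 15]
17. ¬(p ∧ q), w   [∧-rule on 15]
18. ¬q, w   [¬∧-rule on 17 (branches; this branch)]
Accessibility: uRu, uRv, vRv, vRw, wRw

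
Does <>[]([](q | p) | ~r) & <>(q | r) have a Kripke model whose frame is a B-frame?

Satisfiable

1. <>[]([](q | p) | ~r) & <>(q | r), w0
2. <>[]([](q | p) | ~r), w0
3. <>(q | r), w0
4. []([](q | p) | ~r), w1
5. [](q | p) | ~r, w0
6. [](q | p) | ~r, w1
7. ~r, w0
8. ~r, w1
9. q | r, w2
10. r, w2
Accessibility: w0Rw0, w0Rw1, w0Rw2, w1Rw0, w1Rw1, w2Rw0, w2Rw2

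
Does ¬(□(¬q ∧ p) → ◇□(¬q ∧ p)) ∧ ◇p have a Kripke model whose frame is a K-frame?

Satisfiable

1. ¬(□(¬q ∧ p) → ◇□(¬q ∧ p)) ∧ ◇p, 0
2. ¬(□(¬q ∧ p) → ◇□(¬q ∧ p)), 0
3. ◇p, 0
4. □(¬q ∧ p), 0
5. ¬◇□(¬q ∧ p), 0
6. p, 1
7. ¬q ∧ p, 1
8. ¬q, 1
9. ¬□(¬q ∧ p), 1
10. ¬(¬q ∧ p), 2
11. ¬p, 2
Accessibility: 0R1, 1R2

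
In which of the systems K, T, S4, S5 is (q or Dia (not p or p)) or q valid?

T, S4, S5

K-tableau for the negation not ((q or Dia (not p or p)) or q):
1. not ((q or Dia (not p or p)) or q), u
2. not (q or Dia (not p or p)), u
3. not q, u
4. not Dia (not p or p), u
Complete open branch: countermodel on a K-frame, so not valid in K.
T-tableau for the negation not ((q or Dia (not p or p)) or q):
1. not ((q or Dia (not p or p)) or q), u
2. not (q or Dia (not p or p)), u
3. not q, u
4. not Dia (not p or p), u
5. not (not p or p), u
6. p, u
7. not p, u
Accessibility: uRu
Branch closes: p and not p both at u.
Every branch closes (one shown): valid in T, hence also in S4, S5 (every theorem of T is a theorem of S4 and S5).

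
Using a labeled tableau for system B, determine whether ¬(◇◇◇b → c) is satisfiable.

1. ¬(◇◇◇b → c), u
2. ◇◇◇b, u
3. ¬c, u
4. ◇◇b, v
5. ◇b, w
6. b, x
Accessibility: uRu, uRv, vRu, vRv, vRw, wRv, wRw, wRx, xRw, xRx

Satisfiable (open branch found)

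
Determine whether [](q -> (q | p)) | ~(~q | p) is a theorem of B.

Valid

Tableau for the negation ~([](q -> (q | p)) | ~(~q | p)):
1. ~([](q -> (q | p)) | ~(~q | p)), 0
2. ~[](q -> (q | p)), 0
3. ~q | p, 0
4. p, 0
5. ~(q -> (q | p)), 1
6. q, 1
7. ~(q | p), 1
8. ~q, 1
9. ~p, 1
Accessibility: 0R0, 0R1, 1R0, 1R1
Branch closes: q and ~q both at 1.
All branches of the negation close; one closing branch shown above.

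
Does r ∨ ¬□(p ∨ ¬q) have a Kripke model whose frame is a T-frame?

1. r ∨ ¬□(p ∨ ¬q), w0
2. ¬□(p ∨ ¬q), w0
3. ¬(p ∨ ¬q), w1
4. ¬p, w1
5. q, w1
Accessibility: w0Rw0, w0Rw1, w1Rw1

Yes, satisfiable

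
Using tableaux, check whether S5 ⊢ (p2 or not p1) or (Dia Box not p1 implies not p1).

Valid

Tableau for the negation not ((p2 or not p1) or (Dia Box not p1 implies not p1)):
1. not ((p2 or not p1) or (Dia Box not p1 implies not p1)), u
2. not (p2 or not p1), u
3. not (Dia Box not p1 implies not p1), u
4. not p2, u
5. p1, u
6. Dia Box not p1, u
7. Box not p1, v
8. not p1, u
Accessibility: uRu, uRv, vRu, vRv
Branch closes: p1 and not p1 both at u.
Every branch of the negation's tableau closes; the branch above is one of them.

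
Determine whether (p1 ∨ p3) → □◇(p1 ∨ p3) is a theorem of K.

Tableau for the negation ¬((p1 ∨ p3) → □◇(p1 ∨ p3)):
1. ¬((p1 ∨ p3) → □◇(p1 ∨ p3)), 0
2. p1 ∨ p3, 0   [¬→-rule on 1]
3. ¬□◇(p1 ∨ p3), 0   [¬→-rule on 1]
4. p3, 0   [∨-rule on 2 (branches; this branch)]
5. ¬◇(p1 ∨ p3), 1   [¬□-rule on 3: fresh world 1, 0R1]
Accessibility: 0R1
The negation has an open branch (countermodel exists).

Not valid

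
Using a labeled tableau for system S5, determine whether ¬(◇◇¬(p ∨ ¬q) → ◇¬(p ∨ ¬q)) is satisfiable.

Unsatisfiable (every branch closes)

1. ¬(◇◇¬(p ∨ ¬q) → ◇¬(p ∨ ¬q)), w0
2. ◇◇¬(p ∨ ¬q), w0
3. ¬◇¬(p ∨ ¬q), w0
4. p ∨ ¬q, w0
5. ¬q, w0
6. ◇¬(p ∨ ¬q), w1
7. p ∨ ¬q, w1
8. ¬q, w1
9. ¬(p ∨ ¬q), w2
10. ¬p, w2
11. q, w2
12. p ∨ ¬q, w2
13. ¬q, w2
Accessibility: w0Rw0, w0Rw1, w0Rw2, w1Rw0, w1Rw1, w1Rw2, w2Rw0, w2Rw1, w2Rw2
Branch closes: q and ¬q both at w2.
Every branch closes; the branch above is one of them.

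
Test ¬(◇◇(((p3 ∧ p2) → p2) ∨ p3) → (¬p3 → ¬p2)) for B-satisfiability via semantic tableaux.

1. ¬(◇◇(((p3 ∧ p2) → p2) ∨ p3) → (¬p3 → ¬p2)), w0
2. ◇◇(((p3 ∧ p2) → p2) ∨ p3), w0   [¬→-rule on 1]
3. ¬(¬p3 → ¬p2), w0   [¬→-rule on 1]
4. ¬p3, w0   [¬→-rule on 3]
5. p2, w0   [¬→-rule on 3]
6. ◇(((p3 ∧ p2) → p2) ∨ p3), w1   [◇-rule on 2: fresh world w1, w0Rw1]
7. ((p3 ∧ p2) → p2) ∨ p3, w2   [◇-rule on 6: fresh world w2, w1Rw2]
8. p3, w2   [∨-rule on 7 (branches; this branch)]
Accessibility: w0Rw0, w0Rw1, w1Rw0, w1Rw1, w1Rw2, w2Rw1, w2Rw2

Satisfiable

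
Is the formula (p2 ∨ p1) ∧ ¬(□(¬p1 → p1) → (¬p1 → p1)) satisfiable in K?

Satisfiable

1. (p2 ∨ p1) ∧ ¬(□(¬p1 → p1) → (¬p1 → p1)), w0
2. p2 ∨ p1, w0
3. ¬(□(¬p1 → p1) → (¬p1 → p1)), w0
4. □(¬p1 → p1), w0
5. ¬(¬p1 → p1), w0
6. ¬p1, w0
7. p2, w0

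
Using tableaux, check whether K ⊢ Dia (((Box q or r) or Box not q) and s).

Invalid (countermodel exists)

Tableau for the negation not Dia (((Box q or r) or Box not q) and s):
1. not Dia (((Box q or r) or Box not q) and s), 0
The negation has an open branch (countermodel exists).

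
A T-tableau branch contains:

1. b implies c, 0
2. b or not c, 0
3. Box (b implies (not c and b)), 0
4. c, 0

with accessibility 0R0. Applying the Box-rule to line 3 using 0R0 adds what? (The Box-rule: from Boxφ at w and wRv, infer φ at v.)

b implies (not c and b), 0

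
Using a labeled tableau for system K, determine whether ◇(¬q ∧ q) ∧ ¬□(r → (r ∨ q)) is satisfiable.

Unsatisfiable

1. ◇(¬q ∧ q) ∧ ¬□(r → (r ∨ q)), w0
2. ◇(¬q ∧ q), w0   [∧-rule on 1]
3. ¬□(r → (r ∨ q)), w0   [∧-rule on 1]
4. ¬q ∧ q, w1   [◇-rule on 2: fresh world w1, w0Rw1]
5. ¬q, w1   [∧-rule on 4]
6. q, w1   [∧-rule on 4]
Accessibility: w0Rw1
Branch closes: q and ¬q both at w1.
(One branch shown.) All branches close.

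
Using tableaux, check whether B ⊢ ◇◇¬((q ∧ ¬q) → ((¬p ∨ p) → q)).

Tableau for the negation ¬◇◇¬((q ∧ ¬q) → ((¬p ∨ p) → q)):
1. ¬◇◇¬((q ∧ ¬q) → ((¬p ∨ p) → q)), u
2. ¬◇¬((q ∧ ¬q) → ((¬p ∨ p) → q)), u
3. (q ∧ ¬q) → ((¬p ∨ p) → q), u
4. (¬p ∨ p) → q, u
5. q, u
Accessibility: uRu
The negation has an open branch (countermodel exists).

Invalid (countermodel exists)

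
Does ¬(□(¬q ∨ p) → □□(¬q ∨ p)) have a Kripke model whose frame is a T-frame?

Yes, satisfiable

1. ¬(□(¬q ∨ p) → □□(¬q ∨ p)), u
2. □(¬q ∨ p), u   [¬→-rule on 1]
3. ¬□□(¬q ∨ p), u   [¬→-rule on 1]
4. ¬q ∨ p, u   [□-rule on 2 via uRu]
5. p, u   [∨-rule on 4 (branches; this branch)]
6. ¬□(¬q ∨ p), v   [¬□-rule on 3: fresh world v, uRv]
7. ¬q ∨ p, v   [□-rule on 2 via uRv]
8. p, v   [∨-rule on 7 (branches; this branch)]
9. ¬(¬q ∨ p), w   [¬□-rule on 6: fresh world w, vRw]
10. q, w   [¬∨-rule on 9]
11. ¬p, w   [¬∨-rule on 9]
Accessibility: uRu, uRv, vRv, vRw, wRw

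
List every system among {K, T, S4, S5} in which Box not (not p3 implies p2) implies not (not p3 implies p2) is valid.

K-tableau for the negation not (Box not (not p3 implies p2) implies not (not p3 implies p2)):
1. not (Box not (not p3 implies p2) implies not (not p3 implies p2)), w0
2. Box not (not p3 implies p2), w0
3. not p3 implies p2, w0
4. p2, w0
Complete open branch: countermodel on a K-frame, so not valid in K.
T-tableau for the negation not (Box not (not p3 implies p2) implies not (not p3 implies p2)):
1. not (Box not (not p3 implies p2) implies not (not p3 implies p2)), w0
2. Box not (not p3 implies p2), w0
3. not p3 implies p2, w0
4. not (not p3 implies p2), w0
5. not p3, w0
6. not p2, w0
7. p2, w0
Accessibility: w0Rw0
Branch closes: p2 and not p2 both at w0.
Every branch closes (one shown): valid in T, hence also in S4, S5 (every theorem of T is a theorem of S4 and S5).

T, S4, S5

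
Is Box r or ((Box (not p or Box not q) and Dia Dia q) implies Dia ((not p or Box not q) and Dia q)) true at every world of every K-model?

Yes, valid

Tableau for the negation not (Box r or ((Box (not p or Box not q) and Dia Dia q) implies Dia ((not p or Box not q) and Dia q))):
1. not (Box r or ((Box (not p or Box not q) and Dia Dia q) implies Dia ((not p or Box not q) and Dia q))), w0
2. not Box r, w0   [neg-or-rule on 1]
3. not ((Box (not p or Box not q) and Dia Dia q) implies Dia ((not p or Box not q) and Dia q)), w0   [neg-or-rule on 1]
4. Box (not p or Box not q) and Dia Dia q, w0   [neg-implies-rule on 3]
5. not Dia ((not p or Box not q) and Dia q), w0   [neg-implies-rule on 3]
6. Box (not p or Box not q), w0   [and-rule on 4]
7. Dia Dia q, w0   [and-rule on 4]
8. not r, w1   [neg-Box-rule on 2: fresh world w1, w0Rw1]
9. not ((not p or Box not q) and Dia q), w1   [neg-Dia-rule on 5 via w0Rw1]
10. not p or Box not q, w1   [Box-rule on 6 via w0Rw1]
11. not (not p or Box not q), w1   [neg-and-rule on 9 (branches; this branch)]
12. p, w1   [neg-or-rule on 11]
13. not Box not q, w1   [neg-or-rule on 11]
14. Box not q, w1   [or-rule on 10 (branches; this branch)]
15. Dia q, w2   [Dia-rule on 7: fresh world w2, w0Rw2]
16. not ((not p or Box not q) and Dia q), w2   [neg-Dia-rule on 5 via w0Rw2]
17. not p or Box not q, w2   [Box-rule on 6 via w0Rw2]
18. not (not p or Box not q), w2   [neg-and-rule on 16 (branches; this branch)]
19. p, w2   [neg-or-rule on 18]
20. not Box not q, w2   [neg-or-rule on 18]
21. Box not q, w2   [or-rule on 17 (branches; this branch)]
22. q, w3   [neg-Box-rule on 13: fresh world w3, w1Rw3]
23. not q, w3   [Box-rule on 14 via w1Rw3]
Accessibility: w0Rw1, w0Rw2, w1Rw3
Branch closes: q and not q both at w3.
All branches of the negation close; one closing branch shown above.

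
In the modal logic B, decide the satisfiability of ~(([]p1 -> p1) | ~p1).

No, unsatisfiable

1. ~(([]p1 -> p1) | ~p1), u
2. ~([]p1 -> p1), u
3. p1, u
4. []p1, u
5. ~p1, u
Accessibility: uRu
Branch closes: p1 and ~p1 both at u.
All branches of the tableau close; one closing branch shown above.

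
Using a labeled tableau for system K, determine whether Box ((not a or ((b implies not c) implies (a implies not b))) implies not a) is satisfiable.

Satisfiable

1. Box ((not a or ((b implies not c) implies (a implies not b))) implies not a), u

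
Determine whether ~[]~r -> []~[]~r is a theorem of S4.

Invalid (countermodel exists)

Tableau for the negation ~(~[]~r -> []~[]~r):
1. ~(~[]~r -> []~[]~r), 0
2. ~[]~r, 0
3. ~[]~[]~r, 0
4. r, 1
5. []~r, 2
6. ~r, 2
Accessibility: 0R0, 0R1, 0R2, 1R1, 2R2
The negation has an open branch (countermodel exists).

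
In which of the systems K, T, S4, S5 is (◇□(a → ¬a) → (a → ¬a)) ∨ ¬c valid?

S5-tableau for the negation ¬((◇□(a → ¬a) → (a → ¬a)) ∨ ¬c):
1. ¬((◇□(a → ¬a) → (a → ¬a)) ∨ ¬c), u
2. ¬(◇□(a → ¬a) → (a → ¬a)), u   [¬∨-rule on 1]
3. c, u   [¬∨-rule on 1]
4. ◇□(a → ¬a), u   [¬→-rule on 2]
5. ¬(a → ¬a), u   [¬→-rule on 2]
6. a, u   [¬→-rule on 5]
7. □(a → ¬a), v   [◇-rule on 4: fresh world v, uRv]
8. a → ¬a, u   [□-rule on 7 via vRu]
9. a → ¬a, v   [□-rule on 7 via vRv]
10. ¬a, u   [→-rule on 8 (branches; this branch)]
Accessibility: uRu, uRv, vRu, vRv
Branch closes: a and ¬a both at u.
Every branch closes (one shown): valid in S5.
S4-tableau for the negation ¬((◇□(a → ¬a) → (a → ¬a)) ∨ ¬c):
1. ¬((◇□(a → ¬a) → (a → ¬a)) ∨ ¬c), u
2. ¬(◇□(a → ¬a) → (a → ¬a)), u   [¬∨-rule on 1]
3. c, u   [¬∨-rule on 1]
4. ◇□(a → ¬a), u   [¬→-rule on 2]
5. ¬(a → ¬a), u   [¬→-rule on 2]
6. a, u   [¬→-rule on 5]
7. □(a → ¬a), v   [◇-rule on 4: fresh world v, uRv]
8. a → ¬a, v   [□-rule on 7 via vRv]
9. ¬a, v   [→-rule on 8 (branches; this branch)]
Accessibility: uRu, uRv, vRv
Complete open branch: countermodel on an S4-frame, so not valid in S4, nor in K, T (the same frame is also a K-frame and a T-frame).

S5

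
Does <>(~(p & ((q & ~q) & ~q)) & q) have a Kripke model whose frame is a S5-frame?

Yes, satisfiable

1. <>(~(p & ((q & ~q) & ~q)) & q), u
2. ~(p & ((q & ~q) & ~q)) & q, v
3. ~(p & ((q & ~q) & ~q)), v
4. q, v
5. ~((q & ~q) & ~q), v
Accessibility: uRu, uRv, vRu, vRv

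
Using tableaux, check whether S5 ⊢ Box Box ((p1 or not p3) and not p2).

Tableau for the negation not Box Box ((p1 or not p3) and not p2):
1. not Box Box ((p1 or not p3) and not p2), w0
2. not Box ((p1 or not p3) and not p2), w1
3. not ((p1 or not p3) and not p2), w2
4. p2, w2
Accessibility: w0Rw0, w0Rw1, w0Rw2, w1Rw0, w1Rw1, w1Rw2, w2Rw0, w2Rw1, w2Rw2
The negation has an open branch (countermodel exists).

No, not valid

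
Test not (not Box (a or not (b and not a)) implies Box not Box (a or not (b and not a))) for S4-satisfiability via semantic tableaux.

Satisfiable (open branch found)

1. not (not Box (a or not (b and not a)) implies Box not Box (a or not (b and not a))), 0
2. not Box (a or not (b and not a)), 0
3. not Box not Box (a or not (b and not a)), 0
4. not (a or not (b and not a)), 1
5. not a, 1
6. b and not a, 1
7. b, 1
8. Box (a or not (b and not a)), 2
9. a or not (b and not a), 2
10. not (b and not a), 2
11. a, 2
Accessibility: 0R0, 0R1, 0R2, 1R1, 2R2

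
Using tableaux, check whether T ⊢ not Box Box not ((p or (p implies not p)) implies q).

No, not valid

Tableau for the negation Box Box not ((p or (p implies not p)) implies q):
1. Box Box not ((p or (p implies not p)) implies q), 0
2. Box not ((p or (p implies not p)) implies q), 0
3. not ((p or (p implies not p)) implies q), 0
4. p or (p implies not p), 0
5. not q, 0
6. p implies not p, 0
7. not p, 0
Accessibility: 0R0
The negation has an open branch (countermodel exists).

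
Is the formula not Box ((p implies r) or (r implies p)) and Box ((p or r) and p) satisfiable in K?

1. not Box ((p implies r) or (r implies p)) and Box ((p or r) and p), u
2. not Box ((p implies r) or (r implies p)), u
3. Box ((p or r) and p), u
4. not ((p implies r) or (r implies p)), v
5. not (p implies r), v
6. not (r implies p), v
7. p, v
8. not r, v
9. r, v
10. not p, v
Accessibility: uRv
Branch closes: r and not r both at v.
All branches of the tableau close; one closing branch shown above.

Unsatisfiable (every branch closes)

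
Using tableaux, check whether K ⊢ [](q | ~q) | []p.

Valid in K

Tableau for the negation ~([](q | ~q) | []p):
1. ~([](q | ~q) | []p), 0
2. ~[](q | ~q), 0
3. ~[]p, 0
4. ~(q | ~q), 1
5. ~q, 1
6. q, 1
Accessibility: 0R1
Branch closes: q and ~q both at 1.
Every branch of the negation's tableau closes; the branch above is one of them.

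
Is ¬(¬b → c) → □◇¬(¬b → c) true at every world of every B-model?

Valid

Tableau for the negation ¬(¬(¬b → c) → □◇¬(¬b → c)):
1. ¬(¬(¬b → c) → □◇¬(¬b → c)), w0
2. ¬(¬b → c), w0
3. ¬□◇¬(¬b → c), w0
4. ¬b, w0
5. ¬c, w0
6. ¬◇¬(¬b → c), w1
7. ¬b → c, w0
8. ¬b → c, w1
9. c, w0
Accessibility: w0Rw0, w0Rw1, w1Rw0, w1Rw1
Branch closes: c and ¬c both at w0.
Every branch of the negation's tableau closes; the branch above is one of them.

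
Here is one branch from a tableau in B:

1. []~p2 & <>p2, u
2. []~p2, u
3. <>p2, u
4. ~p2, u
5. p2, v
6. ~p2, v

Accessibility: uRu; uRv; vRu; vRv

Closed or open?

Yes, closed

Both p2 and ~p2 appear at v.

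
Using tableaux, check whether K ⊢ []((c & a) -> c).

Yes, valid

Tableau for the negation ~[]((c & a) -> c):
1. ~[]((c & a) -> c), u
2. ~((c & a) -> c), v
3. c & a, v
4. ~c, v
5. c, v
6. a, v
Accessibility: uRv
Branch closes: c and ~c both at v.
All branches of the negation close; one closing branch shown above.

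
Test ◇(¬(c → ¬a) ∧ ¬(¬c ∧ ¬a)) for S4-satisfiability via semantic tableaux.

1. ◇(¬(c → ¬a) ∧ ¬(¬c ∧ ¬a)), 0
2. ¬(c → ¬a) ∧ ¬(¬c ∧ ¬a), 1
3. ¬(c → ¬a), 1
4. ¬(¬c ∧ ¬a), 1
5. c, 1
6. a, 1
Accessibility: 0R0, 0R1, 1R1

Satisfiable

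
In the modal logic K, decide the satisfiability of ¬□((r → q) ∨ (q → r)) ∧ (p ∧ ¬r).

No, unsatisfiable

1. ¬□((r → q) ∨ (q → r)) ∧ (p ∧ ¬r), w0
2. ¬□((r → q) ∨ (q → r)), w0
3. p ∧ ¬r, w0
4. p, w0
5. ¬r, w0
6. ¬((r → q) ∨ (q → r)), w1
7. ¬(r → q), w1
8. ¬(q → r), w1
9. r, w1
10. ¬q, w1
11. q, w1
12. ¬r, w1
Accessibility: w0Rw1
Branch closes: q and ¬q both at w1.
All branches of the tableau close; one closing branch shown above.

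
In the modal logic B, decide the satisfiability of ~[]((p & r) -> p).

1. ~[]((p & r) -> p), w0
2. ~((p & r) -> p), w1
3. p & r, w1
4. ~p, w1
5. p, w1
6. r, w1
Accessibility: w0Rw0, w0Rw1, w1Rw0, w1Rw1
Branch closes: p and ~p both at w1.
Every branch closes; the branch above is one of them.

No, unsatisfiable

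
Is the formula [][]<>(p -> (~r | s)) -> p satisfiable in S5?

Satisfiable

1. [][]<>(p -> (~r | s)) -> p, w0
2. p, w0
Accessibility: w0Rw0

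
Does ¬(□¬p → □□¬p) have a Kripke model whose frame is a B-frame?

1. ¬(□¬p → □□¬p), 0
2. □¬p, 0   [¬→-rule on 1]
3. ¬□□¬p, 0   [¬→-rule on 1]
4. ¬p, 0   [□-rule on 2 via 0R0]
5. ¬□¬p, 1   [¬□-rule on 3: fresh world 1, 0R1]
6. ¬p, 1   [□-rule on 2 via 0R1]
7. p, 2   [¬□-rule on 5: fresh world 2, 1R2]
Accessibility: 0R0, 0R1, 1R0, 1R1, 1R2, 2R1, 2R2

Satisfiable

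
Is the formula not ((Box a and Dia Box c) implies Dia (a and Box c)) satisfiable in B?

1. not ((Box a and Dia Box c) implies Dia (a and Box c)), w0
2. Box a and Dia Box c, w0   [neg-implies-rule on 1]
3. not Dia (a and Box c), w0   [neg-implies-rule on 1]
4. Box a, w0   [and-rule on 2]
5. Dia Box c, w0   [and-rule on 2]
6. not (a and Box c), w0   [neg-Dia-rule on 3 via w0Rw0]
7. a, w0   [Box-rule on 4 via w0Rw0]
8. not Box c, w0   [neg-and-rule on 6 (branches; this branch)]
9. Box c, w1   [Dia-rule on 5: fresh world w1, w0Rw1]
10. not (a and Box c), w1   [neg-Dia-rule on 3 via w0Rw1]
11. a, w1   [Box-rule on 4 via w0Rw1]
12. c, w0   [Box-rule on 9 via w1Rw0]
13. c, w1   [Box-rule on 9 via w1Rw1]
14. not Box c, w1   [neg-and-rule on 10 (branches; this branch)]
15. not c, w2   [neg-Box-rule on 8: fresh world w2, w0Rw2]
16. not (a and Box c), w2   [neg-Dia-rule on 3 via w0Rw2]
17. a, w2   [Box-rule on 4 via w0Rw2]
18. not Box c, w2   [neg-and-rule on 16 (branches; this branch)]
19. not c, w3   [neg-Box-rule on 14: fresh world w3, w1Rw3]
20. c, w3   [Box-rule on 9 via w1Rw3]
Accessibility: w0Rw0, w0Rw1, w0Rw2, w1Rw0, w1Rw1, w1Rw3, w2Rw0, w2Rw2, w3Rw1, w3Rw3
Branch closes: c and not c both at w3.
(One branch shown.) All branches close.

Unsatisfiable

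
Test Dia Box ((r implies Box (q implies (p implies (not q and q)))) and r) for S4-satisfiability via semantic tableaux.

1. Dia Box ((r implies Box (q implies (p implies (not q and q)))) and r), w0
2. Box ((r implies Box (q implies (p implies (not q and q)))) and r), w1
3. (r implies Box (q implies (p implies (not q and q)))) and r, w1
4. r implies Box (q implies (p implies (not q and q))), w1
5. r, w1
6. Box (q implies (p implies (not q and q))), w1
7. q implies (p implies (not q and q)), w1
8. p implies (not q and q), w1
9. not p, w1
Accessibility: w0Rw0, w0Rw1, w1Rw1

Satisfiable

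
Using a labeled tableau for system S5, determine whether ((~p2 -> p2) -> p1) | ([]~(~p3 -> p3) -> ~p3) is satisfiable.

Satisfiable (open branch found)

1. ((~p2 -> p2) -> p1) | ([]~(~p3 -> p3) -> ~p3), w0
2. []~(~p3 -> p3) -> ~p3, w0
3. ~p3, w0
Accessibility: w0Rw0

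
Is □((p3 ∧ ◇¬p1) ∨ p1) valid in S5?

No, not valid

Tableau for the negation ¬□((p3 ∧ ◇¬p1) ∨ p1):
1. ¬□((p3 ∧ ◇¬p1) ∨ p1), 0
2. ¬((p3 ∧ ◇¬p1) ∨ p1), 1   [¬□-rule on 1: fresh world 1, 0R1]
3. ¬(p3 ∧ ◇¬p1), 1   [¬∨-rule on 2]
4. ¬p1, 1   [¬∨-rule on 2]
5. ¬p3, 1   [¬∧-rule on 3 (branches; this branch)]
Accessibility: 0R0, 0R1, 1R0, 1R1
The negation has an open branch (countermodel exists).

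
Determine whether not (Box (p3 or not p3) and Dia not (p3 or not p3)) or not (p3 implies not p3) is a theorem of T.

Valid in T

Tableau for the negation not (not (Box (p3 or not p3) and Dia not (p3 or not p3)) or not (p3 implies not p3)):
1. not (not (Box (p3 or not p3) and Dia not (p3 or not p3)) or not (p3 implies not p3)), w0
2. Box (p3 or not p3) and Dia not (p3 or not p3), w0
3. p3 implies not p3, w0
4. Box (p3 or not p3), w0
5. Dia not (p3 or not p3), w0
6. p3 or not p3, w0
7. not p3, w0
8. not (p3 or not p3), w1
9. not p3, w1
10. p3, w1
Accessibility: w0Rw0, w0Rw1, w1Rw1
Branch closes: p3 and not p3 both at w1.
Every branch of the negation's tableau closes; the branch above is one of them.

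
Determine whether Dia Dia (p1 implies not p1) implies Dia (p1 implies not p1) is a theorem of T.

Tableau for the negation not (Dia Dia (p1 implies not p1) implies Dia (p1 implies not p1)):
1. not (Dia Dia (p1 implies not p1) implies Dia (p1 implies not p1)), u
2. Dia Dia (p1 implies not p1), u
3. not Dia (p1 implies not p1), u
4. not (p1 implies not p1), u
5. p1, u
6. Dia (p1 implies not p1), v
7. not (p1 implies not p1), v
8. p1, v
9. p1 implies not p1, w
10. not p1, w
Accessibility: uRu, uRv, vRv, vRw, wRw
The negation has an open branch (countermodel exists).

Not valid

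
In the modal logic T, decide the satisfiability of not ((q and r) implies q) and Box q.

1. not ((q and r) implies q) and Box q, w0
2. not ((q and r) implies q), w0
3. Box q, w0
4. q and r, w0
5. not q, w0
6. q, w0
7. r, w0
Accessibility: w0Rw0
Branch closes: q and not q both at w0.
(One branch shown.) All branches close.

Unsatisfiable (every branch closes)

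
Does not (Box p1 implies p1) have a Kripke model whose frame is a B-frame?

1. not (Box p1 implies p1), u
2. Box p1, u
3. not p1, u
4. p1, u
Accessibility: uRu
Branch closes: p1 and not p1 both at u.
All branches of the tableau close; one closing branch shown above.

No, unsatisfiable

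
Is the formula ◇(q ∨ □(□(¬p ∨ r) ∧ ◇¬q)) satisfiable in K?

Satisfiable

1. ◇(q ∨ □(□(¬p ∨ r) ∧ ◇¬q)), 0
2. q ∨ □(□(¬p ∨ r) ∧ ◇¬q), 1
3. □(□(¬p ∨ r) ∧ ◇¬q), 1
Accessibility: 0R1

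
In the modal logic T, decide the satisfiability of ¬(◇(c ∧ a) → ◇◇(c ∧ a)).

1. ¬(◇(c ∧ a) → ◇◇(c ∧ a)), w0
2. ◇(c ∧ a), w0
3. ¬◇◇(c ∧ a), w0
4. ¬◇(c ∧ a), w0
5. ¬(c ∧ a), w0
6. ¬a, w0
7. c ∧ a, w1
8. c, w1
9. a, w1
10. ¬◇(c ∧ a), w1
11. ¬(c ∧ a), w1
12. ¬a, w1
Accessibility: w0Rw0, w0Rw1, w1Rw1
Branch closes: a and ¬a both at w1.
(One branch shown.) All branches close.

Unsatisfiable (every branch closes)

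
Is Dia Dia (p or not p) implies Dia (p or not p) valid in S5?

Yes, valid

Tableau for the negation not (Dia Dia (p or not p) implies Dia (p or not p)):
1. not (Dia Dia (p or not p) implies Dia (p or not p)), w0
2. Dia Dia (p or not p), w0
3. not Dia (p or not p), w0
4. not (p or not p), w0
5. not p, w0
6. p, w0
Accessibility: w0Rw0
Branch closes: p and not p both at w0.
All branches of the negation close; one closing branch shown above.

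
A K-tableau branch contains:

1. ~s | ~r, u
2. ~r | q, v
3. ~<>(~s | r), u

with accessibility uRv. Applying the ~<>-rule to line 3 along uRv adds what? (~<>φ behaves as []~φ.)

~<>φ behaves as []~φ: propagate the negated body to each accessible world.

~(~s | r), v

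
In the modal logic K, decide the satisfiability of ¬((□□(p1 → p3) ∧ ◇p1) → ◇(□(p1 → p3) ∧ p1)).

1. ¬((□□(p1 → p3) ∧ ◇p1) → ◇(□(p1 → p3) ∧ p1)), w0
2. □□(p1 → p3) ∧ ◇p1, w0
3. ¬◇(□(p1 → p3) ∧ p1), w0
4. □□(p1 → p3), w0
5. ◇p1, w0
6. p1, w1
7. ¬(□(p1 → p3) ∧ p1), w1
8. □(p1 → p3), w1
9. ¬□(p1 → p3), w1
10. ¬(p1 → p3), w2
11. p1, w2
12. ¬p3, w2
13. p1 → p3, w2
14. p3, w2
Accessibility: w0Rw1, w1Rw2
Branch closes: p3 and ¬p3 both at w2.
Every branch closes; the branch above is one of them.

Unsatisfiable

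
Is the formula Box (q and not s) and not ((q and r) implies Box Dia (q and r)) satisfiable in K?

1. Box (q and not s) and not ((q and r) implies Box Dia (q and r)), w0
2. Box (q and not s), w0
3. not ((q and r) implies Box Dia (q and r)), w0
4. q and r, w0
5. not Box Dia (q and r), w0
6. q, w0
7. r, w0
8. not Dia (q and r), w1
9. q and not s, w1
10. q, w1
11. not s, w1
Accessibility: w0Rw1

Yes, satisfiable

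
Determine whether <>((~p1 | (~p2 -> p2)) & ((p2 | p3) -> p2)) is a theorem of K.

Tableau for the negation ~<>((~p1 | (~p2 -> p2)) & ((p2 | p3) -> p2)):
1. ~<>((~p1 | (~p2 -> p2)) & ((p2 | p3) -> p2)), 0
The negation has an open branch (countermodel exists).

No, not valid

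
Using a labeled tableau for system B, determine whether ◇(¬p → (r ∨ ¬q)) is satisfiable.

1. ◇(¬p → (r ∨ ¬q)), w0
2. ¬p → (r ∨ ¬q), w1   [◇-rule on 1: fresh world w1, w0Rw1]
3. r ∨ ¬q, w1   [→-rule on 2 (branches; this branch)]
4. ¬q, w1   [∨-rule on 3 (branches; this branch)]
Accessibility: w0Rw0, w0Rw1, w1Rw0, w1Rw1

Satisfiable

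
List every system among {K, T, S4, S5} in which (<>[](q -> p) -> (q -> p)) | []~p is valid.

S4-tableau for the negation ~((<>[](q -> p) -> (q -> p)) | []~p):
1. ~((<>[](q -> p) -> (q -> p)) | []~p), w0
2. ~(<>[](q -> p) -> (q -> p)), w0
3. ~[]~p, w0
4. <>[](q -> p), w0
5. ~(q -> p), w0
6. q, w0
7. ~p, w0
8. p, w1
9. [](q -> p), w2
10. q -> p, w2
11. p, w2
Accessibility: w0Rw0, w0Rw1, w0Rw2, w1Rw1, w2Rw2
Complete open branch: countermodel on an S4-frame, so not valid in S4, nor in K, T (the same frame is also a K-frame and a T-frame).
S5-tableau for the negation ~((<>[](q -> p) -> (q -> p)) | []~p):
1. ~((<>[](q -> p) -> (q -> p)) | []~p), w0
2. ~(<>[](q -> p) -> (q -> p)), w0
3. ~[]~p, w0
4. <>[](q -> p), w0
5. ~(q -> p), w0
6. q, w0
7. ~p, w0
8. p, w1
9. [](q -> p), w2
10. q -> p, w0
11. q -> p, w1
12. q -> p, w2
13. p, w0
Accessibility: w0Rw0, w0Rw1, w0Rw2, w1Rw0, w1Rw1, w1Rw2, w2Rw0, w2Rw1, w2Rw2
Branch closes: p and ~p both at w0.
Every branch closes (one shown): valid in S5.

S5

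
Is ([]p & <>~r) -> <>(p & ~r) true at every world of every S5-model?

Valid

Tableau for the negation ~(([]p & <>~r) -> <>(p & ~r)):
1. ~(([]p & <>~r) -> <>(p & ~r)), 0
2. []p & <>~r, 0   [~->-rule on 1]
3. ~<>(p & ~r), 0   [~->-rule on 1]
4. []p, 0   [&-rule on 2]
5. <>~r, 0   [&-rule on 2]
6. ~(p & ~r), 0   [~<>-rule on 3 via 0R0]
7. p, 0   [[]-rule on 4 via 0R0]
8. r, 0   [~&-rule on 6 (branches; this branch)]
9. ~r, 1   [<>-rule on 5: fresh world 1, 0R1]
10. ~(p & ~r), 1   [~<>-rule on 3 via 0R1]
11. p, 1   [[]-rule on 4 via 0R1]
12. r, 1   [~&-rule on 10 (branches; this branch)]
Accessibility: 0R0, 0R1, 1R0, 1R1
Branch closes: r and ~r both at 1.
Every branch of the negation's tableau closes; the branch above is one of them.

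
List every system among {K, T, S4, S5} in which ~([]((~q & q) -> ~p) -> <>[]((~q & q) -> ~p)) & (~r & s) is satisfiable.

K

K-tableau for the formula:
1. ~([]((~q & q) -> ~p) -> <>[]((~q & q) -> ~p)) & (~r & s), u
2. ~([]((~q & q) -> ~p) -> <>[]((~q & q) -> ~p)), u
3. ~r & s, u
4. []((~q & q) -> ~p), u
5. ~<>[]((~q & q) -> ~p), u
6. ~r, u
7. s, u
Complete open branch: satisfiable in K.
T-tableau for the formula:
1. ~([]((~q & q) -> ~p) -> <>[]((~q & q) -> ~p)) & (~r & s), u
2. ~([]((~q & q) -> ~p) -> <>[]((~q & q) -> ~p)), u
3. ~r & s, u
4. []((~q & q) -> ~p), u
5. ~<>[]((~q & q) -> ~p), u
6. ~r, u
7. s, u
8. (~q & q) -> ~p, u
9. ~[]((~q & q) -> ~p), u
10. ~(~q & q), u
11. ~q, u
12. ~((~q & q) -> ~p), v
13. ~q & q, v
14. p, v
15. ~q, v
16. q, v
Accessibility: uRu, uRv, vRv
Branch closes: q and ~q both at v.
Every branch closes (one shown): unsatisfiable in T, hence also in S4, S5 (every S4/S5-frame is a T-frame).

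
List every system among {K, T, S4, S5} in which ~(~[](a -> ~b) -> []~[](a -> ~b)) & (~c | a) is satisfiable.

S4-tableau for the formula:
1. ~(~[](a -> ~b) -> []~[](a -> ~b)) & (~c | a), w0
2. ~(~[](a -> ~b) -> []~[](a -> ~b)), w0
3. ~c | a, w0
4. ~[](a -> ~b), w0
5. ~[]~[](a -> ~b), w0
6. a, w0
7. ~(a -> ~b), w1
8. a, w1
9. b, w1
10. [](a -> ~b), w2
11. a -> ~b, w2
12. ~b, w2
Accessibility: w0Rw0, w0Rw1, w0Rw2, w1Rw1, w2Rw2
Complete open branch: satisfiable in S4, hence also in K, T (this S4-model is also a K-model and a T-model).
S5-tableau for the formula:
1. ~(~[](a -> ~b) -> []~[](a -> ~b)) & (~c | a), w0
2. ~(~[](a -> ~b) -> []~[](a -> ~b)), w0
3. ~c | a, w0
4. ~[](a -> ~b), w0
5. ~[]~[](a -> ~b), w0
6. a, w0
7. ~(a -> ~b), w1
8. a, w1
9. b, w1
10. [](a -> ~b), w2
11. a -> ~b, w0
12. a -> ~b, w1
13. a -> ~b, w2
14. ~b, w0
15. ~b, w1
Accessibility: w0Rw0, w0Rw1, w0Rw2, w1Rw0, w1Rw1, w1Rw2, w2Rw0, w2Rw1, w2Rw2
Branch closes: b and ~b both at w1.
Every branch closes (one shown): unsatisfiable in S5.

K, T, S4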